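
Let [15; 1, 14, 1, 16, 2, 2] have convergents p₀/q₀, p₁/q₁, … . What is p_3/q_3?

255/16

Using pₖ = aₖpₖ₋₁ + pₖ₋₂, qₖ = aₖqₖ₋₁ + qₖ₋₂ (with p₋₁=1, p₋₂=0, q₋₁=0, q₋₂=1):
  k=0: a=15, p=15, q=1
  k=1: a=1, p=16, q=1
  k=2: a=14, p=239, q=15
  k=3: a=1, p=255, q=16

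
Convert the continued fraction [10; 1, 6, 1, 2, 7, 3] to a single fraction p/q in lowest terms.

5761/530

Using pₖ = aₖpₖ₋₁ + pₖ₋₂ and qₖ = aₖqₖ₋₁ + qₖ₋₂:
  k=0: a=10, p=10, q=1
  k=1: a=1, p=11, q=1
  k=2: a=6, p=76, q=7
  k=3: a=1, p=87, q=8
  k=4: a=2, p=250, q=23
  k=5: a=7, p=1837, q=169
  k=6: a=3, p=5761, q=530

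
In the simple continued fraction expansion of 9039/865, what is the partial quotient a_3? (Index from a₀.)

9039 = 10·865 + 389   →  a_0 = 10
865 = 2·389 + 87   →  a_1 = 2
389 = 4·87 + 41   →  a_2 = 4
87 = 2·41 + 5   →  a_3 = 2

2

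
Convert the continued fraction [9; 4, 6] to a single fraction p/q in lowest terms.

Fold from the inside: start with 6/1.
  4 + 1/6 = 25/6
  9 + 6/25 = 231/25

231/25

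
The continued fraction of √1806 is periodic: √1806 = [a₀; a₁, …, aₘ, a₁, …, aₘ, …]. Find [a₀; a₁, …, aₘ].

[42; 2, 84]

a₀ = ⌊√1806⌋ = 42.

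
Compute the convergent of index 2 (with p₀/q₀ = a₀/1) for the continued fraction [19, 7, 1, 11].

153/8

Using pₖ = aₖpₖ₋₁ + pₖ₋₂, qₖ = aₖqₖ₋₁ + qₖ₋₂ (with p₋₁=1, p₋₂=0, q₋₁=0, q₋₂=1):
  k=0: a=19, p=19, q=1
  k=1: a=7, p=134, q=7
  k=2: a=1, p=153, q=8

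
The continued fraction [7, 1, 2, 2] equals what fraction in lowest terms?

Using pₖ = aₖpₖ₋₁ + pₖ₋₂ and qₖ = aₖqₖ₋₁ + qₖ₋₂:
  k=0: a=7, p=7, q=1
  k=1: a=1, p=8, q=1
  k=2: a=2, p=23, q=3
  k=3: a=2, p=54, q=7

54/7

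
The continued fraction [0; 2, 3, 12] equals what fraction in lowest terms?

37/86

Fold from the inside: start with 12/1.
  3 + 1/12 = 37/12
  2 + 12/37 = 86/37
  0 + 37/86 = 37/86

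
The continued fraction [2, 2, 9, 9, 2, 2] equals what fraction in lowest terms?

2234/903

Fold from the inside: start with 2/1.
  2 + 1/2 = 5/2
  9 + 2/5 = 47/5
  9 + 5/47 = 428/47
  2 + 47/428 = 903/428
  2 + 428/903 = 2234/903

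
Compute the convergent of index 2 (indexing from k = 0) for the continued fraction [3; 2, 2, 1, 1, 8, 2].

Using pₖ = aₖpₖ₋₁ + pₖ₋₂, qₖ = aₖqₖ₋₁ + qₖ₋₂ (with p₋₁=1, p₋₂=0, q₋₁=0, q₋₂=1):
  k=0: a=3, p=3, q=1
  k=1: a=2, p=7, q=2
  k=2: a=2, p=17, q=5

17/5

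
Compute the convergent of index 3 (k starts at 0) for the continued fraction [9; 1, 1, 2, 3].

Using pₖ = aₖpₖ₋₁ + pₖ₋₂, qₖ = aₖqₖ₋₁ + qₖ₋₂ (with p₋₁=1, p₋₂=0, q₋₁=0, q₋₂=1):
  k=0: a=9, p=9, q=1
  k=1: a=1, p=10, q=1
  k=2: a=1, p=19, q=2
  k=3: a=2, p=48, q=5

48/5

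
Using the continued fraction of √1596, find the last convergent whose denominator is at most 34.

799/20

√1596 = [39; 1, 18, 1, 78, …] (period length 4).
Convergents:
  p_0/q_0 = 39/1
  p_1/q_1 = 40/1
  p_2/q_2 = 759/19
  p_3/q_3 = 799/20
  p_4/q_4 = 63081/1579
q_3 = 20 ≤ 34 < 1579 = q_4, so the answer is 799/20.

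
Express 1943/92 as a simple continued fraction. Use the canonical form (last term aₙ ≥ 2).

1943 = 21×92 + 11
92 = 8×11 + 4
11 = 2×4 + 3
4 = 1×3 + 1
3 = 3×1 + 0  (stop)
So 1943/92 = [21; 8, 2, 1, 3].

[21; 8, 2, 1, 3]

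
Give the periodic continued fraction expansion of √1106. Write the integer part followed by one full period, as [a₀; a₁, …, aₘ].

a₀ = ⌊√1106⌋ = 33.

[33; 3, 1, 8, 1, 3, 66]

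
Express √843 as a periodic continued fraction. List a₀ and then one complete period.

a₀ = ⌊√843⌋ = 29.

[29; 29, 58]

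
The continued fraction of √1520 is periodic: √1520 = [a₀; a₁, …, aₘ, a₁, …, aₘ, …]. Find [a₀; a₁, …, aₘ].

a₀ = ⌊√1520⌋ = 38.
With m₀=0, d₀=1 and mₖ₊₁ = dₖaₖ − mₖ, dₖ₊₁ = (n − mₖ₊₁²)/dₖ, aₖ₊₁ = ⌊(a₀+mₖ₊₁)/dₖ₊₁⌋:
  k=1: m=38, d=76, a=1
  k=2: m=38, d=1, a=76
d=1 and a=2a₀=76 at k=2, so the next step gives (m, d) = (38, 76) again — its k=1 value — and the period has length 2.

[38; 1, 76]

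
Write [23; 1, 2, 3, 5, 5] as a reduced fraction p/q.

Using pₖ = aₖpₖ₋₁ + pₖ₋₂ and qₖ = aₖqₖ₋₁ + qₖ₋₂:
  k=0: a=23, p=23, q=1
  k=1: a=1, p=24, q=1
  k=2: a=2, p=71, q=3
  k=3: a=3, p=237, q=10
  k=4: a=5, p=1256, q=53
  k=5: a=5, p=6517, q=275

6517/275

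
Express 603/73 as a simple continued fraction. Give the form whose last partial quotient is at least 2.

603 = 8·73 + 19
73 = 3·19 + 16
19 = 1·16 + 3
16 = 5·3 + 1
3 = 3·1 + 0  (stop)
So 603/73 = [8; 3, 1, 5, 3].

[8; 3, 1, 5, 3]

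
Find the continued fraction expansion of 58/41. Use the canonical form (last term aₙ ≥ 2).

58 = 1·41 + 17
41 = 2·17 + 7
17 = 2·7 + 3
7 = 2·3 + 1
3 = 3·1 + 0  (stop)
So 58/41 = [1; 2, 2, 2, 3].

[1; 2, 2, 2, 3]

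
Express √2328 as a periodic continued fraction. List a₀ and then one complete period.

[48; 4, 96]

a₀ = ⌊√2328⌋ = 48.
With m₀=0, d₀=1 and mₖ₊₁ = dₖaₖ − mₖ, dₖ₊₁ = (n − mₖ₊₁²)/dₖ, aₖ₊₁ = ⌊(a₀+mₖ₊₁)/dₖ₊₁⌋:
  k=1: m=48, d=24, a=4
  k=2: m=48, d=1, a=96
d=1 and a=2a₀=96 at k=2, so the next step gives (m, d) = (48, 24) again — its k=1 value — and the period has length 2.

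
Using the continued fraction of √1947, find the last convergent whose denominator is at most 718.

31108/705

√1947 = [44; 8, 88, …] (period length 2).
Convergents:
  p_0/q_0 = 44/1
  p_1/q_1 = 353/8
  p_2/q_2 = 31108/705
  p_3/q_3 = 249217/5648
q_2 = 705 ≤ 718 < 5648 = q_3, so the answer is 31108/705.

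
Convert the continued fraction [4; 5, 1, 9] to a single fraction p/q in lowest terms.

Fold from the inside: start with 9/1.
  1 + 1/9 = 10/9
  5 + 9/10 = 59/10
  4 + 10/59 = 246/59

246/59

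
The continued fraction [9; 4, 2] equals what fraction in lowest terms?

Fold from the inside: start with 2/1.
  4 + 1/2 = 9/2
  9 + 2/9 = 83/9

83/9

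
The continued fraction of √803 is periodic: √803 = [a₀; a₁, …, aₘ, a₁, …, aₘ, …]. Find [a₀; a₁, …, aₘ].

a₀ = ⌊√803⌋ = 28.
With m₀=0, d₀=1 and mₖ₊₁ = dₖaₖ − mₖ, dₖ₊₁ = (n − mₖ₊₁²)/dₖ, aₖ₊₁ = ⌊(a₀+mₖ₊₁)/dₖ₊₁⌋:
  k=1: m=28, d=19, a=2
  k=2: m=10, d=37, a=1
  k=3: m=27, d=2, a=27
  k=4: m=27, d=37, a=1
  k=5: m=10, d=19, a=2
  k=6: m=28, d=1, a=56
d=1 and a=2a₀=56 at k=6, so the next step gives (m, d) = (28, 19) again — its k=1 value — and the period has length 6.

[28; 2, 1, 27, 1, 2, 56]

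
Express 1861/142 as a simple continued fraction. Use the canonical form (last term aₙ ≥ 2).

1861 = 13·142 + 15
142 = 9·15 + 7
15 = 2·7 + 1
7 = 7·1 + 0  (stop)
So 1861/142 = [13; 9, 2, 7].

[13; 9, 2, 7]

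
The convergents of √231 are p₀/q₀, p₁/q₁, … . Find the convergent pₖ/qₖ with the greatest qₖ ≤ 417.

2295/151

√231 = [15; 5, 30, …] (period length 2).
Convergents:
  p_0/q_0 = 15/1
  p_1/q_1 = 76/5
  p_2/q_2 = 2295/151
  p_3/q_3 = 11551/760
q_2 = 151 ≤ 417 < 760 = q_3, so the answer is 2295/151.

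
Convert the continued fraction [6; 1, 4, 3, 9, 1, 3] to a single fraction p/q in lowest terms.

Fold from the inside: start with 3/1.
  1 + 1/3 = 4/3
  9 + 3/4 = 39/4
  3 + 4/39 = 121/39
  4 + 39/121 = 523/121
  1 + 121/523 = 644/523
  6 + 523/644 = 4387/644

4387/644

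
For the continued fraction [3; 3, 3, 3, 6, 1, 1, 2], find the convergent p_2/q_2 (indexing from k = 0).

Using pₖ = aₖpₖ₋₁ + pₖ₋₂, qₖ = aₖqₖ₋₁ + qₖ₋₂ (with p₋₁=1, p₋₂=0, q₋₁=0, q₋₂=1):
  k=0: a=3, p=3, q=1
  k=1: a=3, p=10, q=3
  k=2: a=3, p=33, q=10

33/10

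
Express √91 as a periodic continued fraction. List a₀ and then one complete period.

a₀ = ⌊√91⌋ = 9.

[9; 1, 1, 5, 1, 5, 1, 1, 18]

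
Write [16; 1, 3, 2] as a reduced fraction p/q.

151/9

Using pₖ = aₖpₖ₋₁ + pₖ₋₂ and qₖ = aₖqₖ₋₁ + qₖ₋₂:
  k=0: a=16, p=16, q=1
  k=1: a=1, p=17, q=1
  k=2: a=3, p=67, q=4
  k=3: a=2, p=151, q=9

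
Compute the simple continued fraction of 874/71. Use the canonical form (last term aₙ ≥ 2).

[12; 3, 4, 2, 2]

874 = 12×71 + 22
71 = 3×22 + 5
22 = 4×5 + 2
5 = 2×2 + 1
2 = 2×1 + 0  (stop)
So 874/71 = [12; 3, 4, 2, 2].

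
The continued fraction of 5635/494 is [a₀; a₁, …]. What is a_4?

5635 = 11·494 + 201   →  a_0 = 11
494 = 2·201 + 92   →  a_1 = 2
201 = 2·92 + 17   →  a_2 = 2
92 = 5·17 + 7   →  a_3 = 5
17 = 2·7 + 3   →  a_4 = 2

2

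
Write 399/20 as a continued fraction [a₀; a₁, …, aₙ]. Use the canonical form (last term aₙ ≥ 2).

399 = 19*20 + 19
20 = 1*19 + 1
19 = 19*1 + 0  (stop)
So 399/20 = [19; 1, 19].

[19; 1, 19]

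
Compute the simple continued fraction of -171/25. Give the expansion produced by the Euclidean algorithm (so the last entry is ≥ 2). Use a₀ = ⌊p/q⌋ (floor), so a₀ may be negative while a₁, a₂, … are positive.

-171 = -7·25 + 4
25 = 6·4 + 1
4 = 4·1 + 0  (stop)
So -171/25 = [-7; 6, 4].

[-7; 6, 4]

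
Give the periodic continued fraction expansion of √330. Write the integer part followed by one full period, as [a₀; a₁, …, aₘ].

a₀ = ⌊√330⌋ = 18.

[18; 6, 36]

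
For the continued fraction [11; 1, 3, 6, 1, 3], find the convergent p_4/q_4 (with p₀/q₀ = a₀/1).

Using pₖ = aₖpₖ₋₁ + pₖ₋₂, qₖ = aₖqₖ₋₁ + qₖ₋₂ (with p₋₁=1, p₋₂=0, q₋₁=0, q₋₂=1):
  k=0: a=11, p=11, q=1
  k=1: a=1, p=12, q=1
  k=2: a=3, p=47, q=4
  k=3: a=6, p=294, q=25
  k=4: a=1, p=341, q=29

341/29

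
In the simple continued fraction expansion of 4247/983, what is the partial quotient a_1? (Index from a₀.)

3

4247 = 4·983 + 315   →  a_0 = 4
983 = 3·315 + 38   →  a_1 = 3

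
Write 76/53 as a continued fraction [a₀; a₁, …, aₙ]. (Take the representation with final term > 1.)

[1; 2, 3, 3, 2]

76 = 1×53 + 23
53 = 2×23 + 7
23 = 3×7 + 2
7 = 3×2 + 1
2 = 2×1 + 0  (stop)
So 76/53 = [1; 2, 3, 3, 2].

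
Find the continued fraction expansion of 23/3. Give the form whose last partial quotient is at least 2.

23 = 7·3 + 2
3 = 1·2 + 1
2 = 2·1 + 0  (stop)
So 23/3 = [7; 1, 2].

[7; 1, 2]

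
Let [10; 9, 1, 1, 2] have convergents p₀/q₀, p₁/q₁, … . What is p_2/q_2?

Using pₖ = aₖpₖ₋₁ + pₖ₋₂, qₖ = aₖqₖ₋₁ + qₖ₋₂ (with p₋₁=1, p₋₂=0, q₋₁=0, q₋₂=1):
  k=0: a=10, p=10, q=1
  k=1: a=9, p=91, q=9
  k=2: a=1, p=101, q=10

101/10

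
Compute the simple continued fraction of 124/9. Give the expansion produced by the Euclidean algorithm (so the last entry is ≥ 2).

[13; 1, 3, 2]

124 = 13×9 + 7
9 = 1×7 + 2
7 = 3×2 + 1
2 = 2×1 + 0  (stop)
So 124/9 = [13; 1, 3, 2].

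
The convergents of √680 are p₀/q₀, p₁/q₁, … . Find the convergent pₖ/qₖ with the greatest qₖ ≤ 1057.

√680 = [26; 13, 52, …] (period length 2).
Convergents:
  p_0/q_0 = 26/1
  p_1/q_1 = 339/13
  p_2/q_2 = 17654/677
  p_3/q_3 = 229841/8814
q_2 = 677 ≤ 1057 < 8814 = q_3, so the answer is 17654/677.

17654/677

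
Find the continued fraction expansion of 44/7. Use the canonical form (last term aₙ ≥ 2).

44 = 6·7 + 2
7 = 3·2 + 1
2 = 2·1 + 0  (stop)
So 44/7 = [6; 3, 2].

[6; 3, 2]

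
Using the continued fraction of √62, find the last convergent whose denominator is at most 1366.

√62 = [7; 1, 6, 1, 14, …] (period length 4).
Convergents:
  p_0/q_0 = 7/1
  p_1/q_1 = 8/1
  p_2/q_2 = 55/7
  p_3/q_3 = 63/8
  p_4/q_4 = 937/119
  p_5/q_5 = 1000/127
  p_6/q_6 = 6937/881
  p_7/q_7 = 7937/1008
  p_8/q_8 = 118055/14993
q_7 = 1008 ≤ 1366 < 14993 = q_8, so the answer is 7937/1008.

7937/1008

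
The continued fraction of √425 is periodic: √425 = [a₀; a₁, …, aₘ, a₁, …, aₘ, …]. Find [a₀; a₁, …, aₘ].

a₀ = ⌊√425⌋ = 20.

[20; 1, 1, 1, 1, 1, 1, 40]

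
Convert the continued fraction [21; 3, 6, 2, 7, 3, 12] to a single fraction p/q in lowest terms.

251839/11814

Fold from the inside: start with 12/1.
  3 + 1/12 = 37/12
  7 + 12/37 = 271/37
  2 + 37/271 = 579/271
  6 + 271/579 = 3745/579
  3 + 579/3745 = 11814/3745
  21 + 3745/11814 = 251839/11814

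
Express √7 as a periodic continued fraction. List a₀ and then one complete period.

a₀ = ⌊√7⌋ = 2.

[2; 1, 1, 1, 4]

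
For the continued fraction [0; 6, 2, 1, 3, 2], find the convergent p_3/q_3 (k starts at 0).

3/19

Using pₖ = aₖpₖ₋₁ + pₖ₋₂, qₖ = aₖqₖ₋₁ + qₖ₋₂ (with p₋₁=1, p₋₂=0, q₋₁=0, q₋₂=1):
  k=0: a=0, p=0, q=1
  k=1: a=6, p=1, q=6
  k=2: a=2, p=2, q=13
  k=3: a=1, p=3, q=19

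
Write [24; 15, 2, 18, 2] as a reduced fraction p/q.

Using pₖ = aₖpₖ₋₁ + pₖ₋₂ and qₖ = aₖqₖ₋₁ + qₖ₋₂:
  k=0: a=24, p=24, q=1
  k=1: a=15, p=361, q=15
  k=2: a=2, p=746, q=31
  k=3: a=18, p=13789, q=573
  k=4: a=2, p=28324, q=1177

28324/1177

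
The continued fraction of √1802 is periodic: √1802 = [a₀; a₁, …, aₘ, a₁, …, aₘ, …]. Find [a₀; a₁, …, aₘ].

[42; 2, 4, 2, 84]

a₀ = ⌊√1802⌋ = 42.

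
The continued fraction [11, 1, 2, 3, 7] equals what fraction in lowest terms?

Fold from the inside: start with 7/1.
  3 + 1/7 = 22/7
  2 + 7/22 = 51/22
  1 + 22/51 = 73/51
  11 + 51/73 = 854/73

854/73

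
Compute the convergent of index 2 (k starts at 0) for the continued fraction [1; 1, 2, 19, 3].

Using pₖ = aₖpₖ₋₁ + pₖ₋₂, qₖ = aₖqₖ₋₁ + qₖ₋₂ (with p₋₁=1, p₋₂=0, q₋₁=0, q₋₂=1):
  k=0: a=1, p=1, q=1
  k=1: a=1, p=2, q=1
  k=2: a=2, p=5, q=3

5/3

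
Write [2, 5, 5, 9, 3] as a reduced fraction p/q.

1629/743

Using pₖ = aₖpₖ₋₁ + pₖ₋₂ and qₖ = aₖqₖ₋₁ + qₖ₋₂:
  k=0: a=2, p=2, q=1
  k=1: a=5, p=11, q=5
  k=2: a=5, p=57, q=26
  k=3: a=9, p=524, q=239
  k=4: a=3, p=1629, q=743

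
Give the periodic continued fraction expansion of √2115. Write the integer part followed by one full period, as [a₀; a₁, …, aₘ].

a₀ = ⌊√2115⌋ = 45.

[45; 1, 90]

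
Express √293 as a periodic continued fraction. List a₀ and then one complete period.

a₀ = ⌊√293⌋ = 17.
With m₀=0, d₀=1 and mₖ₊₁ = dₖaₖ − mₖ, dₖ₊₁ = (n − mₖ₊₁²)/dₖ, aₖ₊₁ = ⌊(a₀+mₖ₊₁)/dₖ₊₁⌋:
  k=1: m=17, d=4, a=8
  k=2: m=15, d=17, a=1
  k=3: m=2, d=17, a=1
  k=4: m=15, d=4, a=8
  k=5: m=17, d=1, a=34
d=1 and a=2a₀=34 at k=5, so the next step gives (m, d) = (17, 4) again — its k=1 value — and the period has length 5.

[17; 8, 1, 1, 8, 34]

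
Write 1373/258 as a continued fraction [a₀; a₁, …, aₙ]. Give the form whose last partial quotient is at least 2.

1373 = 5×258 + 83
258 = 3×83 + 9
83 = 9×9 + 2
9 = 4×2 + 1
2 = 2×1 + 0  (stop)
So 1373/258 = [5; 3, 9, 4, 2].

[5; 3, 9, 4, 2]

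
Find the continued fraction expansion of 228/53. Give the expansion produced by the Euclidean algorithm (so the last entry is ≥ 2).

228 = 4·53 + 16
53 = 3·16 + 5
16 = 3·5 + 1
5 = 5·1 + 0  (stop)
So 228/53 = [4; 3, 3, 5].

[4; 3, 3, 5]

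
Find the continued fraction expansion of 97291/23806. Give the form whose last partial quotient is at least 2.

[4; 11, 1, 1, 14, 17, 1, 3]

97291 = 4×23806 + 2067
23806 = 11×2067 + 1069
2067 = 1×1069 + 998
1069 = 1×998 + 71
998 = 14×71 + 4
71 = 17×4 + 3
4 = 1×3 + 1
3 = 3×1 + 0  (stop)
So 97291/23806 = [4; 11, 1, 1, 14, 17, 1, 3].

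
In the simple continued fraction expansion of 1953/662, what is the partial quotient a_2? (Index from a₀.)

19

1953 = 2·662 + 629   →  a_0 = 2
662 = 1·629 + 33   →  a_1 = 1
629 = 19·33 + 2   →  a_2 = 19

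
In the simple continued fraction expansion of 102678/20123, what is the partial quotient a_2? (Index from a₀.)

102678 = 5·20123 + 2063   →  a_0 = 5
20123 = 9·2063 + 1556   →  a_1 = 9
2063 = 1·1556 + 507   →  a_2 = 1

1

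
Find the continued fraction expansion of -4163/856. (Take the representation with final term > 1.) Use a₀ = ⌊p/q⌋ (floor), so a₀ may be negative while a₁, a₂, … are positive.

[-5; 7, 3, 6, 6]

-4163 = -5*856 + 117
856 = 7*117 + 37
117 = 3*37 + 6
37 = 6*6 + 1
6 = 6*1 + 0  (stop)
So -4163/856 = [-5; 7, 3, 6, 6].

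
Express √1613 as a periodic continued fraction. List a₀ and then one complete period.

a₀ = ⌊√1613⌋ = 40.
With m₀=0, d₀=1 and mₖ₊₁ = dₖaₖ − mₖ, dₖ₊₁ = (n − mₖ₊₁²)/dₖ, aₖ₊₁ = ⌊(a₀+mₖ₊₁)/dₖ₊₁⌋:
  k=1: m=40, d=13, a=6
  k=2: m=38, d=13, a=6
  k=3: m=40, d=1, a=80
d=1 and a=2a₀=80 at k=3, so the next step gives (m, d) = (40, 13) again — its k=1 value — and the period has length 3.

[40; 6, 6, 80]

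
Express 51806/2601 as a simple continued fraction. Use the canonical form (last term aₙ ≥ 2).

[19; 1, 11, 6, 2, 16]

51806 = 19·2601 + 2387
2601 = 1·2387 + 214
2387 = 11·214 + 33
214 = 6·33 + 16
33 = 2·16 + 1
16 = 16·1 + 0  (stop)
So 51806/2601 = [19; 1, 11, 6, 2, 16].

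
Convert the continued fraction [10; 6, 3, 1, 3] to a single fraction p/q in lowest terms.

Using pₖ = aₖpₖ₋₁ + pₖ₋₂ and qₖ = aₖqₖ₋₁ + qₖ₋₂:
  k=0: a=10, p=10, q=1
  k=1: a=6, p=61, q=6
  k=2: a=3, p=193, q=19
  k=3: a=1, p=254, q=25
  k=4: a=3, p=955, q=94

955/94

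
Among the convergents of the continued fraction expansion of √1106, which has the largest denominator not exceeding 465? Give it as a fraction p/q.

5055/152

√1106 = [33; 3, 1, 8, 1, 3, 66, …] (period length 6).
Convergents:
  p_0/q_0 = 33/1
  p_1/q_1 = 100/3
  p_2/q_2 = 133/4
  p_3/q_3 = 1164/35
  p_4/q_4 = 1297/39
  p_5/q_5 = 5055/152
  p_6/q_6 = 334927/10071
q_5 = 152 ≤ 465 < 10071 = q_6, so the answer is 5055/152.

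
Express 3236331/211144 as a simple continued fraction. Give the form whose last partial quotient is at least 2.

[15; 3, 19, 19, 1, 19, 4, 2]

3236331 = 15×211144 + 69171
211144 = 3×69171 + 3631
69171 = 19×3631 + 182
3631 = 19×182 + 173
182 = 1×173 + 9
173 = 19×9 + 2
9 = 4×2 + 1
2 = 2×1 + 0  (stop)
So 3236331/211144 = [15; 3, 19, 19, 1, 19, 4, 2].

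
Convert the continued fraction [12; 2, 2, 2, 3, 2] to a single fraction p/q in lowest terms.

Using pₖ = aₖpₖ₋₁ + pₖ₋₂ and qₖ = aₖqₖ₋₁ + qₖ₋₂:
  k=0: a=12, p=12, q=1
  k=1: a=2, p=25, q=2
  k=2: a=2, p=62, q=5
  k=3: a=2, p=149, q=12
  k=4: a=3, p=509, q=41
  k=5: a=2, p=1167, q=94

1167/94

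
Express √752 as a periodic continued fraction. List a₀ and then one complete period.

a₀ = ⌊√752⌋ = 27.
With m₀=0, d₀=1 and mₖ₊₁ = dₖaₖ − mₖ, dₖ₊₁ = (n − mₖ₊₁²)/dₖ, aₖ₊₁ = ⌊(a₀+mₖ₊₁)/dₖ₊₁⌋:
  k=1: m=27, d=23, a=2
  k=2: m=19, d=17, a=2
  k=3: m=15, d=31, a=1
  k=4: m=16, d=16, a=2
  k=5: m=16, d=31, a=1
  k=6: m=15, d=17, a=2
  k=7: m=19, d=23, a=2
  k=8: m=27, d=1, a=54
d=1 and a=2a₀=54 at k=8, so the next step gives (m, d) = (27, 23) again — its k=1 value — and the period has length 8.

[27; 2, 2, 1, 2, 1, 2, 2, 54]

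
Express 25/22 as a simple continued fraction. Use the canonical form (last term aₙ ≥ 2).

[1; 7, 3]

25 = 1×22 + 3
22 = 7×3 + 1
3 = 3×1 + 0  (stop)
So 25/22 = [1; 7, 3].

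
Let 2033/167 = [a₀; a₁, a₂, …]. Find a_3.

2033 = 12·167 + 29   →  a_0 = 12
167 = 5·29 + 22   →  a_1 = 5
29 = 1·22 + 7   →  a_2 = 1
22 = 3·7 + 1   →  a_3 = 3

3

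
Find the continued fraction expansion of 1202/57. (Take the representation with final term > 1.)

[21; 11, 2, 2]

1202 = 21*57 + 5
57 = 11*5 + 2
5 = 2*2 + 1
2 = 2*1 + 0  (stop)
So 1202/57 = [21; 11, 2, 2].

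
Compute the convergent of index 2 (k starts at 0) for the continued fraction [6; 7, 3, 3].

Using pₖ = aₖpₖ₋₁ + pₖ₋₂, qₖ = aₖqₖ₋₁ + qₖ₋₂ (with p₋₁=1, p₋₂=0, q₋₁=0, q₋₂=1):
  k=0: a=6, p=6, q=1
  k=1: a=7, p=43, q=7
  k=2: a=3, p=135, q=22

135/22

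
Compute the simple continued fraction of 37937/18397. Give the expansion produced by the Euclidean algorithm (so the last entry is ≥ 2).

37937 = 2×18397 + 1143
18397 = 16×1143 + 109
1143 = 10×109 + 53
109 = 2×53 + 3
53 = 17×3 + 2
3 = 1×2 + 1
2 = 2×1 + 0  (stop)
So 37937/18397 = [2; 16, 10, 2, 17, 1, 2].

[2; 16, 10, 2, 17, 1, 2]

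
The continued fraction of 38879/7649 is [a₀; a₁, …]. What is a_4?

38879 = 5·7649 + 634   →  a_0 = 5
7649 = 12·634 + 41   →  a_1 = 12
634 = 15·41 + 19   →  a_2 = 15
41 = 2·19 + 3   →  a_3 = 2
19 = 6·3 + 1   →  a_4 = 6

6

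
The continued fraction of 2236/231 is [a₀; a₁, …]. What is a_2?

2236 = 9·231 + 157   →  a_0 = 9
231 = 1·157 + 74   →  a_1 = 1
157 = 2·74 + 9   →  a_2 = 2

2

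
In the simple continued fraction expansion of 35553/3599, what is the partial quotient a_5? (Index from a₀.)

8

35553 = 9·3599 + 3162   →  a_0 = 9
3599 = 1·3162 + 437   →  a_1 = 1
3162 = 7·437 + 103   →  a_2 = 7
437 = 4·103 + 25   →  a_3 = 4
103 = 4·25 + 3   →  a_4 = 4
25 = 8·3 + 1   →  a_5 = 8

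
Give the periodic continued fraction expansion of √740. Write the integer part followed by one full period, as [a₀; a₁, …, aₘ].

a₀ = ⌊√740⌋ = 27.
With m₀=0, d₀=1 and mₖ₊₁ = dₖaₖ − mₖ, dₖ₊₁ = (n − mₖ₊₁²)/dₖ, aₖ₊₁ = ⌊(a₀+mₖ₊₁)/dₖ₊₁⌋:
  k=1: m=27, d=11, a=4
  k=2: m=17, d=41, a=1
  k=3: m=24, d=4, a=12
  k=4: m=24, d=41, a=1
  k=5: m=17, d=11, a=4
  k=6: m=27, d=1, a=54
d=1 and a=2a₀=54 at k=6, so the next step gives (m, d) = (27, 11) again — its k=1 value — and the period has length 6.

[27; 4, 1, 12, 1, 4, 54]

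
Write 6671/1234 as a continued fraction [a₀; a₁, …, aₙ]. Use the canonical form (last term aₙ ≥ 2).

6671 = 5·1234 + 501
1234 = 2·501 + 232
501 = 2·232 + 37
232 = 6·37 + 10
37 = 3·10 + 7
10 = 1·7 + 3
7 = 2·3 + 1
3 = 3·1 + 0  (stop)
So 6671/1234 = [5; 2, 2, 6, 3, 1, 2, 3].

[5; 2, 2, 6, 3, 1, 2, 3]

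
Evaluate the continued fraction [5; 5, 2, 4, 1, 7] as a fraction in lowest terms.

2431/469

Fold from the inside: start with 7/1.
  1 + 1/7 = 8/7
  4 + 7/8 = 39/8
  2 + 8/39 = 86/39
  5 + 39/86 = 469/86
  5 + 86/469 = 2431/469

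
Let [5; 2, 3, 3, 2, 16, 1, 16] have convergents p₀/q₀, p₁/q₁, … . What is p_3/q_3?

Using pₖ = aₖpₖ₋₁ + pₖ₋₂, qₖ = aₖqₖ₋₁ + qₖ₋₂ (with p₋₁=1, p₋₂=0, q₋₁=0, q₋₂=1):
  k=0: a=5, p=5, q=1
  k=1: a=2, p=11, q=2
  k=2: a=3, p=38, q=7
  k=3: a=3, p=125, q=23

125/23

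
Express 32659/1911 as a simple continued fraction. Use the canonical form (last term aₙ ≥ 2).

32659 = 17·1911 + 172
1911 = 11·172 + 19
172 = 9·19 + 1
19 = 19·1 + 0  (stop)
So 32659/1911 = [17; 11, 9, 19].

[17; 11, 9, 19]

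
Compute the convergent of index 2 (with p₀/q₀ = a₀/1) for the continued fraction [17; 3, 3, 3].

173/10

Using pₖ = aₖpₖ₋₁ + pₖ₋₂, qₖ = aₖqₖ₋₁ + qₖ₋₂ (with p₋₁=1, p₋₂=0, q₋₁=0, q₋₂=1):
  k=0: a=17, p=17, q=1
  k=1: a=3, p=52, q=3
  k=2: a=3, p=173, q=10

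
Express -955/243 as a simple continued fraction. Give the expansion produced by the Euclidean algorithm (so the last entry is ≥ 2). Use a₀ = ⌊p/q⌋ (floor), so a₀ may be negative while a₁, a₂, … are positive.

-955 = -4·243 + 17
243 = 14·17 + 5
17 = 3·5 + 2
5 = 2·2 + 1
2 = 2·1 + 0  (stop)
So -955/243 = [-4; 14, 3, 2, 2].

[-4; 14, 3, 2, 2]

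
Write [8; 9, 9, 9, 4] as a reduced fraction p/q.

24897/3070

Fold from the inside: start with 4/1.
  9 + 1/4 = 37/4
  9 + 4/37 = 337/37
  9 + 37/337 = 3070/337
  8 + 337/3070 = 24897/3070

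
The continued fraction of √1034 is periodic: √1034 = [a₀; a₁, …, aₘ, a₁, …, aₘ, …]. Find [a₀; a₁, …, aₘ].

[32; 6, 2, 2, 2, 6, 64]

a₀ = ⌊√1034⌋ = 32.
With m₀=0, d₀=1 and mₖ₊₁ = dₖaₖ − mₖ, dₖ₊₁ = (n − mₖ₊₁²)/dₖ, aₖ₊₁ = ⌊(a₀+mₖ₊₁)/dₖ₊₁⌋:
  k=1: m=32, d=10, a=6
  k=2: m=28, d=25, a=2
  k=3: m=22, d=22, a=2
  k=4: m=22, d=25, a=2
  k=5: m=28, d=10, a=6
  k=6: m=32, d=1, a=64
d=1 and a=2a₀=64 at k=6, so the next step gives (m, d) = (32, 10) again — its k=1 value — and the period has length 6.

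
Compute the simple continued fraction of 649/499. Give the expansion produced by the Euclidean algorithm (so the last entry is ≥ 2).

649 = 1*499 + 150
499 = 3*150 + 49
150 = 3*49 + 3
49 = 16*3 + 1
3 = 3*1 + 0  (stop)
So 649/499 = [1; 3, 3, 16, 3].

[1; 3, 3, 16, 3]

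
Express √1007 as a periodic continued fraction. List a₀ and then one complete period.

a₀ = ⌊√1007⌋ = 31.

[31; 1, 2, 1, 2, 1, 62]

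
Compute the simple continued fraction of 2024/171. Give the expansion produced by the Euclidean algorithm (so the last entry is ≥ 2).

2024 = 11*171 + 143
171 = 1*143 + 28
143 = 5*28 + 3
28 = 9*3 + 1
3 = 3*1 + 0  (stop)
So 2024/171 = [11; 1, 5, 9, 3].

[11; 1, 5, 9, 3]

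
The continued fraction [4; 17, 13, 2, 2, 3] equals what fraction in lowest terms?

Fold from the inside: start with 3/1.
  2 + 1/3 = 7/3
  2 + 3/7 = 17/7
  13 + 7/17 = 228/17
  17 + 17/228 = 3893/228
  4 + 228/3893 = 15800/3893

15800/3893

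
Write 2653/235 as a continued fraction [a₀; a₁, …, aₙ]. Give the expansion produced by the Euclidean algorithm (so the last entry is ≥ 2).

[11; 3, 2, 5, 6]

2653 = 11*235 + 68
235 = 3*68 + 31
68 = 2*31 + 6
31 = 5*6 + 1
6 = 6*1 + 0  (stop)
So 2653/235 = [11; 3, 2, 5, 6].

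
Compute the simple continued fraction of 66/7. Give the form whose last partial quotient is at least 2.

66 = 9×7 + 3
7 = 2×3 + 1
3 = 3×1 + 0  (stop)
So 66/7 = [9; 2, 3].

[9; 2, 3]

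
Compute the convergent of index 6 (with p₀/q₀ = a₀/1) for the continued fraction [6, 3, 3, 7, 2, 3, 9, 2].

Using pₖ = aₖpₖ₋₁ + pₖ₋₂, qₖ = aₖqₖ₋₁ + qₖ₋₂ (with p₋₁=1, p₋₂=0, q₋₁=0, q₋₂=1):
  k=0: a=6, p=6, q=1
  k=1: a=3, p=19, q=3
  k=2: a=3, p=63, q=10
  k=3: a=7, p=460, q=73
  k=4: a=2, p=983, q=156
  k=5: a=3, p=3409, q=541
  k=6: a=9, p=31664, q=5025

31664/5025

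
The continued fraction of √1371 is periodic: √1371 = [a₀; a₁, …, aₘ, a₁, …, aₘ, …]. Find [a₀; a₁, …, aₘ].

a₀ = ⌊√1371⌋ = 37.
With m₀=0, d₀=1 and mₖ₊₁ = dₖaₖ − mₖ, dₖ₊₁ = (n − mₖ₊₁²)/dₖ, aₖ₊₁ = ⌊(a₀+mₖ₊₁)/dₖ₊₁⌋:
  k=1: m=37, d=2, a=37
  k=2: m=37, d=1, a=74
d=1 and a=2a₀=74 at k=2, so the next step gives (m, d) = (37, 2) again — its k=1 value — and the period has length 2.

[37; 37, 74]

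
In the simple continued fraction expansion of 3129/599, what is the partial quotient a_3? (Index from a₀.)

7

3129 = 5·599 + 134   →  a_0 = 5
599 = 4·134 + 63   →  a_1 = 4
134 = 2·63 + 8   →  a_2 = 2
63 = 7·8 + 7   →  a_3 = 7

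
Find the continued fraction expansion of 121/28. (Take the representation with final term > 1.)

[4; 3, 9]

121 = 4·28 + 9
28 = 3·9 + 1
9 = 9·1 + 0  (stop)
So 121/28 = [4; 3, 9].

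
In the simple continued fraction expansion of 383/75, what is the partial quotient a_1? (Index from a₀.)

383 = 5·75 + 8   →  a_0 = 5
75 = 9·8 + 3   →  a_1 = 9

9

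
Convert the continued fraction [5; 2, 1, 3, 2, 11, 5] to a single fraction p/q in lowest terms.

Fold from the inside: start with 5/1.
  11 + 1/5 = 56/5
  2 + 5/56 = 117/56
  3 + 56/117 = 407/117
  1 + 117/407 = 524/407
  2 + 407/524 = 1455/524
  5 + 524/1455 = 7799/1455

7799/1455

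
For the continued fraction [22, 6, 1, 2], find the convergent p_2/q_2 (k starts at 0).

Using pₖ = aₖpₖ₋₁ + pₖ₋₂, qₖ = aₖqₖ₋₁ + qₖ₋₂ (with p₋₁=1, p₋₂=0, q₋₁=0, q₋₂=1):
  k=0: a=22, p=22, q=1
  k=1: a=6, p=133, q=6
  k=2: a=1, p=155, q=7

155/7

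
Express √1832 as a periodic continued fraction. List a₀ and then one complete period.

[42; 1, 4, 21, 4, 1, 84]

a₀ = ⌊√1832⌋ = 42.
With m₀=0, d₀=1 and mₖ₊₁ = dₖaₖ − mₖ, dₖ₊₁ = (n − mₖ₊₁²)/dₖ, aₖ₊₁ = ⌊(a₀+mₖ₊₁)/dₖ₊₁⌋:
  k=1: m=42, d=68, a=1
  k=2: m=26, d=17, a=4
  k=3: m=42, d=4, a=21
  k=4: m=42, d=17, a=4
  k=5: m=26, d=68, a=1
  k=6: m=42, d=1, a=84
d=1 and a=2a₀=84 at k=6, so the next step gives (m, d) = (42, 68) again — its k=1 value — and the period has length 6.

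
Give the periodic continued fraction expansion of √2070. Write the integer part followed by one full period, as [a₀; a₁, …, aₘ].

a₀ = ⌊√2070⌋ = 45.
With m₀=0, d₀=1 and mₖ₊₁ = dₖaₖ − mₖ, dₖ₊₁ = (n − mₖ₊₁²)/dₖ, aₖ₊₁ = ⌊(a₀+mₖ₊₁)/dₖ₊₁⌋:
  k=1: m=45, d=45, a=2
  k=2: m=45, d=1, a=90
d=1 and a=2a₀=90 at k=2, so the next step gives (m, d) = (45, 45) again — its k=1 value — and the period has length 2.

[45; 2, 90]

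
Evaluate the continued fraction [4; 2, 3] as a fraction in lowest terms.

Fold from the inside: start with 3/1.
  2 + 1/3 = 7/3
  4 + 3/7 = 31/7

31/7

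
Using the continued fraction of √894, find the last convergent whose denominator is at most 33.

299/10

√894 = [29; 1, 8, 1, 58, …] (period length 4).
Convergents:
  p_0/q_0 = 29/1
  p_1/q_1 = 30/1
  p_2/q_2 = 269/9
  p_3/q_3 = 299/10
  p_4/q_4 = 17611/589
q_3 = 10 ≤ 33 < 589 = q_4, so the answer is 299/10.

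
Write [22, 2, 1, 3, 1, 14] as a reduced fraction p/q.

4628/207

Using pₖ = aₖpₖ₋₁ + pₖ₋₂ and qₖ = aₖqₖ₋₁ + qₖ₋₂:
  k=0: a=22, p=22, q=1
  k=1: a=2, p=45, q=2
  k=2: a=1, p=67, q=3
  k=3: a=3, p=246, q=11
  k=4: a=1, p=313, q=14
  k=5: a=14, p=4628, q=207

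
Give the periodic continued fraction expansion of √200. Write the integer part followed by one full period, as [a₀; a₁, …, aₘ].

a₀ = ⌊√200⌋ = 14.
With m₀=0, d₀=1 and mₖ₊₁ = dₖaₖ − mₖ, dₖ₊₁ = (n − mₖ₊₁²)/dₖ, aₖ₊₁ = ⌊(a₀+mₖ₊₁)/dₖ₊₁⌋:
  k=1: m=14, d=4, a=7
  k=2: m=14, d=1, a=28
d=1 and a=2a₀=28 at k=2, so the next step gives (m, d) = (14, 4) again — its k=1 value — and the period has length 2.

[14; 7, 28]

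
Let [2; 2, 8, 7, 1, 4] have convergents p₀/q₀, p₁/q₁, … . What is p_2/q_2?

Using pₖ = aₖpₖ₋₁ + pₖ₋₂, qₖ = aₖqₖ₋₁ + qₖ₋₂ (with p₋₁=1, p₋₂=0, q₋₁=0, q₋₂=1):
  k=0: a=2, p=2, q=1
  k=1: a=2, p=5, q=2
  k=2: a=8, p=42, q=17

42/17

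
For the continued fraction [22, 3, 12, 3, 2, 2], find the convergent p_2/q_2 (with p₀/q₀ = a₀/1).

826/37

Using pₖ = aₖpₖ₋₁ + pₖ₋₂, qₖ = aₖqₖ₋₁ + qₖ₋₂ (with p₋₁=1, p₋₂=0, q₋₁=0, q₋₂=1):
  k=0: a=22, p=22, q=1
  k=1: a=3, p=67, q=3
  k=2: a=12, p=826, q=37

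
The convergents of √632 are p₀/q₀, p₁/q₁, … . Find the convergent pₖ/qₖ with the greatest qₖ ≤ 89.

√632 = [25; 7, 6, 7, 50, …] (period length 4).
Convergents:
  p_0/q_0 = 25/1
  p_1/q_1 = 176/7
  p_2/q_2 = 1081/43
  p_3/q_3 = 7743/308
q_2 = 43 ≤ 89 < 308 = q_3, so the answer is 1081/43.

1081/43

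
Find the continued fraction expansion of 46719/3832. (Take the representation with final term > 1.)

[12; 5, 4, 1, 2, 7, 7]

46719 = 12×3832 + 735
3832 = 5×735 + 157
735 = 4×157 + 107
157 = 1×107 + 50
107 = 2×50 + 7
50 = 7×7 + 1
7 = 7×1 + 0  (stop)
So 46719/3832 = [12; 5, 4, 1, 2, 7, 7].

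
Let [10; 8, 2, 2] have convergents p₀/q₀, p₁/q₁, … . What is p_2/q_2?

Using pₖ = aₖpₖ₋₁ + pₖ₋₂, qₖ = aₖqₖ₋₁ + qₖ₋₂ (with p₋₁=1, p₋₂=0, q₋₁=0, q₋₂=1):
  k=0: a=10, p=10, q=1
  k=1: a=8, p=81, q=8
  k=2: a=2, p=172, q=17

172/17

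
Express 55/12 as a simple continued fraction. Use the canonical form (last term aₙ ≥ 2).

55 = 4·12 + 7
12 = 1·7 + 5
7 = 1·5 + 2
5 = 2·2 + 1
2 = 2·1 + 0  (stop)
So 55/12 = [4; 1, 1, 2, 2].

[4; 1, 1, 2, 2]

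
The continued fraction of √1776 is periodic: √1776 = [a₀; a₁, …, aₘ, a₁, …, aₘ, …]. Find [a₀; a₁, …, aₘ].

[42; 7, 84]

a₀ = ⌊√1776⌋ = 42.
With m₀=0, d₀=1 and mₖ₊₁ = dₖaₖ − mₖ, dₖ₊₁ = (n − mₖ₊₁²)/dₖ, aₖ₊₁ = ⌊(a₀+mₖ₊₁)/dₖ₊₁⌋:
  k=1: m=42, d=12, a=7
  k=2: m=42, d=1, a=84
d=1 and a=2a₀=84 at k=2, so the next step gives (m, d) = (42, 12) again — its k=1 value — and the period has length 2.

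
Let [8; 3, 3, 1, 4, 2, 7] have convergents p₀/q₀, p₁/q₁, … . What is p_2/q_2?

83/10

Using pₖ = aₖpₖ₋₁ + pₖ₋₂, qₖ = aₖqₖ₋₁ + qₖ₋₂ (with p₋₁=1, p₋₂=0, q₋₁=0, q₋₂=1):
  k=0: a=8, p=8, q=1
  k=1: a=3, p=25, q=3
  k=2: a=3, p=83, q=10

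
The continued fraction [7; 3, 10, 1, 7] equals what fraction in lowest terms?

1970/269

Fold from the inside: start with 7/1.
  1 + 1/7 = 8/7
  10 + 7/8 = 87/8
  3 + 8/87 = 269/87
  7 + 87/269 = 1970/269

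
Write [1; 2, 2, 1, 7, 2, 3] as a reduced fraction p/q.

569/399

Fold from the inside: start with 3/1.
  2 + 1/3 = 7/3
  7 + 3/7 = 52/7
  1 + 7/52 = 59/52
  2 + 52/59 = 170/59
  2 + 59/170 = 399/170
  1 + 170/399 = 569/399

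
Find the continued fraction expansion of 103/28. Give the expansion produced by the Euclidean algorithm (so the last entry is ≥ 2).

[3; 1, 2, 9]

103 = 3·28 + 19
28 = 1·19 + 9
19 = 2·9 + 1
9 = 9·1 + 0  (stop)
So 103/28 = [3; 1, 2, 9].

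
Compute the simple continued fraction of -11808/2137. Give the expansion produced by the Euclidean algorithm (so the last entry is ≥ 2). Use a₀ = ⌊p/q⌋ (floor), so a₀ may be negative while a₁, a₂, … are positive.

-11808 = -6·2137 + 1014
2137 = 2·1014 + 109
1014 = 9·109 + 33
109 = 3·33 + 10
33 = 3·10 + 3
10 = 3·3 + 1
3 = 3·1 + 0  (stop)
So -11808/2137 = [-6; 2, 9, 3, 3, 3, 3].

[-6; 2, 9, 3, 3, 3, 3]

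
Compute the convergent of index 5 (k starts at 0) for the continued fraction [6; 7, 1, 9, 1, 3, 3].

2083/340

Using pₖ = aₖpₖ₋₁ + pₖ₋₂, qₖ = aₖqₖ₋₁ + qₖ₋₂ (with p₋₁=1, p₋₂=0, q₋₁=0, q₋₂=1):
  k=0: a=6, p=6, q=1
  k=1: a=7, p=43, q=7
  k=2: a=1, p=49, q=8
  k=3: a=9, p=484, q=79
  k=4: a=1, p=533, q=87
  k=5: a=3, p=2083, q=340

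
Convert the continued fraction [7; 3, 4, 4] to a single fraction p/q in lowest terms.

402/55

Fold from the inside: start with 4/1.
  4 + 1/4 = 17/4
  3 + 4/17 = 55/17
  7 + 17/55 = 402/55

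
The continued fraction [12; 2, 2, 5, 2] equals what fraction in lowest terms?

Fold from the inside: start with 2/1.
  5 + 1/2 = 11/2
  2 + 2/11 = 24/11
  2 + 11/24 = 59/24
  12 + 24/59 = 732/59

732/59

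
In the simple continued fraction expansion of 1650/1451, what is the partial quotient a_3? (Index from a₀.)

2

1650 = 1·1451 + 199   →  a_0 = 1
1451 = 7·199 + 58   →  a_1 = 7
199 = 3·58 + 25   →  a_2 = 3
58 = 2·25 + 8   →  a_3 = 2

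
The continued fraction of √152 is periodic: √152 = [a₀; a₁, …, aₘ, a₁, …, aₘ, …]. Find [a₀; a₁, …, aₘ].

a₀ = ⌊√152⌋ = 12.
With m₀=0, d₀=1 and mₖ₊₁ = dₖaₖ − mₖ, dₖ₊₁ = (n − mₖ₊₁²)/dₖ, aₖ₊₁ = ⌊(a₀+mₖ₊₁)/dₖ₊₁⌋:
  k=1: m=12, d=8, a=3
  k=2: m=12, d=1, a=24
d=1 and a=2a₀=24 at k=2, so the next step gives (m, d) = (12, 8) again — its k=1 value — and the period has length 2.

[12; 3, 24]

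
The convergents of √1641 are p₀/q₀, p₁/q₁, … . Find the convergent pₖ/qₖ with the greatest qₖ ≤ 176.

4375/108

√1641 = [40; 1, 1, 26, 1, 1, 80, …] (period length 6).
Convergents:
  p_0/q_0 = 40/1
  p_1/q_1 = 41/1
  p_2/q_2 = 81/2
  p_3/q_3 = 2147/53
  p_4/q_4 = 2228/55
  p_5/q_5 = 4375/108
  p_6/q_6 = 352228/8695
q_5 = 108 ≤ 176 < 8695 = q_6, so the answer is 4375/108.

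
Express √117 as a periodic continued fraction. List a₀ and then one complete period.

[10; 1, 4, 2, 4, 1, 20]

a₀ = ⌊√117⌋ = 10.
With m₀=0, d₀=1 and mₖ₊₁ = dₖaₖ − mₖ, dₖ₊₁ = (n − mₖ₊₁²)/dₖ, aₖ₊₁ = ⌊(a₀+mₖ₊₁)/dₖ₊₁⌋:
  k=1: m=10, d=17, a=1
  k=2: m=7, d=4, a=4
  k=3: m=9, d=9, a=2
  k=4: m=9, d=4, a=4
  k=5: m=7, d=17, a=1
  k=6: m=10, d=1, a=20
d=1 and a=2a₀=20 at k=6, so the next step gives (m, d) = (10, 17) again — its k=1 value — and the period has length 6.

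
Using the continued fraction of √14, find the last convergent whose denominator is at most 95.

333/89

√14 = [3; 1, 2, 1, 6, …] (period length 4).
Convergents:
  p_0/q_0 = 3/1
  p_1/q_1 = 4/1
  p_2/q_2 = 11/3
  p_3/q_3 = 15/4
  p_4/q_4 = 101/27
  p_5/q_5 = 116/31
  p_6/q_6 = 333/89
  p_7/q_7 = 449/120
q_6 = 89 ≤ 95 < 120 = q_7, so the answer is 333/89.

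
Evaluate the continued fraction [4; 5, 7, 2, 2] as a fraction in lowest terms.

797/190

Using pₖ = aₖpₖ₋₁ + pₖ₋₂ and qₖ = aₖqₖ₋₁ + qₖ₋₂:
  k=0: a=4, p=4, q=1
  k=1: a=5, p=21, q=5
  k=2: a=7, p=151, q=36
  k=3: a=2, p=323, q=77
  k=4: a=2, p=797, q=190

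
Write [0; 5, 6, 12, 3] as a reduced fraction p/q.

Fold from the inside: start with 3/1.
  12 + 1/3 = 37/3
  6 + 3/37 = 225/37
  5 + 37/225 = 1162/225
  0 + 225/1162 = 225/1162

225/1162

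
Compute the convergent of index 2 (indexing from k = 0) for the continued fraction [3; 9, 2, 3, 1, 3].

Using pₖ = aₖpₖ₋₁ + pₖ₋₂, qₖ = aₖqₖ₋₁ + qₖ₋₂ (with p₋₁=1, p₋₂=0, q₋₁=0, q₋₂=1):
  k=0: a=3, p=3, q=1
  k=1: a=9, p=28, q=9
  k=2: a=2, p=59, q=19

59/19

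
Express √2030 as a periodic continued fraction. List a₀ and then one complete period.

a₀ = ⌊√2030⌋ = 45.
With m₀=0, d₀=1 and mₖ₊₁ = dₖaₖ − mₖ, dₖ₊₁ = (n − mₖ₊₁²)/dₖ, aₖ₊₁ = ⌊(a₀+mₖ₊₁)/dₖ₊₁⌋:
  k=1: m=45, d=5, a=18
  k=2: m=45, d=1, a=90
d=1 and a=2a₀=90 at k=2, so the next step gives (m, d) = (45, 5) again — its k=1 value — and the period has length 2.

[45; 18, 90]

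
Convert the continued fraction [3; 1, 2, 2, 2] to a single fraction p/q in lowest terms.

Fold from the inside: start with 2/1.
  2 + 1/2 = 5/2
  2 + 2/5 = 12/5
  1 + 5/12 = 17/12
  3 + 12/17 = 63/17

63/17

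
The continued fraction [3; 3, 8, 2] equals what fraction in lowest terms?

Using pₖ = aₖpₖ₋₁ + pₖ₋₂ and qₖ = aₖqₖ₋₁ + qₖ₋₂:
  k=0: a=3, p=3, q=1
  k=1: a=3, p=10, q=3
  k=2: a=8, p=83, q=25
  k=3: a=2, p=176, q=53

176/53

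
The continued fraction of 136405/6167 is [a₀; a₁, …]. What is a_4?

136405 = 22·6167 + 731   →  a_0 = 22
6167 = 8·731 + 319   →  a_1 = 8
731 = 2·319 + 93   →  a_2 = 2
319 = 3·93 + 40   →  a_3 = 3
93 = 2·40 + 13   →  a_4 = 2

2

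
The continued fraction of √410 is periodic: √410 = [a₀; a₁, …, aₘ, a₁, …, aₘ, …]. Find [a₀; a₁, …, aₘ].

a₀ = ⌊√410⌋ = 20.

[20; 4, 40]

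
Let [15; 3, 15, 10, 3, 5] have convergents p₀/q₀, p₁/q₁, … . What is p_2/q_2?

Using pₖ = aₖpₖ₋₁ + pₖ₋₂, qₖ = aₖqₖ₋₁ + qₖ₋₂ (with p₋₁=1, p₋₂=0, q₋₁=0, q₋₂=1):
  k=0: a=15, p=15, q=1
  k=1: a=3, p=46, q=3
  k=2: a=15, p=705, q=46

705/46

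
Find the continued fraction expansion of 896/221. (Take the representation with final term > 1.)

896 = 4*221 + 12
221 = 18*12 + 5
12 = 2*5 + 2
5 = 2*2 + 1
2 = 2*1 + 0  (stop)
So 896/221 = [4; 18, 2, 2, 2].

[4; 18, 2, 2, 2]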